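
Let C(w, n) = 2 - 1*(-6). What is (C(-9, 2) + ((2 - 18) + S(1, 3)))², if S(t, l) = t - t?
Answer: 64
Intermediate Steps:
S(t, l) = 0
C(w, n) = 8 (C(w, n) = 2 + 6 = 8)
(C(-9, 2) + ((2 - 18) + S(1, 3)))² = (8 + ((2 - 18) + 0))² = (8 + (-16 + 0))² = (8 - 16)² = (-8)² = 64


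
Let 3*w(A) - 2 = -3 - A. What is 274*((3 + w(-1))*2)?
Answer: 1644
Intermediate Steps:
w(A) = -⅓ - A/3 (w(A) = ⅔ + (-3 - A)/3 = ⅔ + (-1 - A/3) = -⅓ - A/3)
274*((3 + w(-1))*2) = 274*((3 + (-⅓ - ⅓*(-1)))*2) = 274*((3 + (-⅓ + ⅓))*2) = 274*((3 + 0)*2) = 274*(3*2) = 274*6 = 1644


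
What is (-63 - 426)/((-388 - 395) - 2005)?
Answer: 489/2788 ≈ 0.17539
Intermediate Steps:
(-63 - 426)/((-388 - 395) - 2005) = -489/(-783 - 2005) = -489/(-2788) = -489*(-1/2788) = 489/2788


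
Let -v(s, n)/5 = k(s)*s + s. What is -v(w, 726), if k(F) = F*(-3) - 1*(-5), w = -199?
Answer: -599985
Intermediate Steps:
k(F) = 5 - 3*F (k(F) = -3*F + 5 = 5 - 3*F)
v(s, n) = -5*s - 5*s*(5 - 3*s) (v(s, n) = -5*((5 - 3*s)*s + s) = -5*(s*(5 - 3*s) + s) = -5*(s + s*(5 - 3*s)) = -5*s - 5*s*(5 - 3*s))
-v(w, 726) = -15*(-199)*(-2 - 199) = -15*(-199)*(-201) = -1*599985 = -599985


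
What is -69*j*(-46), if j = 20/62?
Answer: 31740/31 ≈ 1023.9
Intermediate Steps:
j = 10/31 (j = 20*(1/62) = 10/31 ≈ 0.32258)
-69*j*(-46) = -69*10/31*(-46) = -690/31*(-46) = 31740/31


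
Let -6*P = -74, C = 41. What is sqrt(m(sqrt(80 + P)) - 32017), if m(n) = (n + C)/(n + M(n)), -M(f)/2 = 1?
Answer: sqrt(192225 - 32016*sqrt(831))/sqrt(-6 + sqrt(831)) ≈ 178.91*I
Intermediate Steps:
P = 37/3 (P = -1/6*(-74) = 37/3 ≈ 12.333)
M(f) = -2 (M(f) = -2*1 = -2)
m(n) = (41 + n)/(-2 + n) (m(n) = (n + 41)/(n - 2) = (41 + n)/(-2 + n))
sqrt(m(sqrt(80 + P)) - 32017) = sqrt((41 + sqrt(80 + 37/3))/(-2 + sqrt(80 + 37/3)) - 32017) = sqrt((41 + sqrt(277/3))/(-2 + sqrt(277/3)) - 32017) = sqrt((41 + sqrt(831)/3)/(-2 + sqrt(831)/3) - 32017) = sqrt(-32017 + (41 + sqrt(831)/3)/(-2 + sqrt(831)/3))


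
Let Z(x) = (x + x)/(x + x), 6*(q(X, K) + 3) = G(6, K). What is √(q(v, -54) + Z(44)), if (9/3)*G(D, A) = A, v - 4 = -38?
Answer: I*√5 ≈ 2.2361*I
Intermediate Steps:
v = -34 (v = 4 - 38 = -34)
G(D, A) = A/3
q(X, K) = -3 + K/18 (q(X, K) = -3 + (K/3)/6 = -3 + K/18)
Z(x) = 1 (Z(x) = (2*x)/((2*x)) = (2*x)*(1/(2*x)) = 1)
√(q(v, -54) + Z(44)) = √((-3 + (1/18)*(-54)) + 1) = √((-3 - 3) + 1) = √(-6 + 1) = √(-5) = I*√5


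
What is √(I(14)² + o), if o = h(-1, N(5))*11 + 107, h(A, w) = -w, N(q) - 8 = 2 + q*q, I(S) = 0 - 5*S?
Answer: √4622 ≈ 67.985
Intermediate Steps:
I(S) = -5*S
N(q) = 10 + q² (N(q) = 8 + (2 + q*q) = 8 + (2 + q²) = 10 + q²)
o = -278 (o = -(10 + 5²)*11 + 107 = -(10 + 25)*11 + 107 = -1*35*11 + 107 = -35*11 + 107 = -385 + 107 = -278)
√(I(14)² + o) = √((-5*14)² - 278) = √((-70)² - 278) = √(4900 - 278) = √4622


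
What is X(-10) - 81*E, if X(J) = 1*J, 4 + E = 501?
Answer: -40267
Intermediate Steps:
E = 497 (E = -4 + 501 = 497)
X(J) = J
X(-10) - 81*E = -10 - 81*497 = -10 - 40257 = -40267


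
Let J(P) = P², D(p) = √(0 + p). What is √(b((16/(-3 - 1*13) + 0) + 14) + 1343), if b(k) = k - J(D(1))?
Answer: √1355 ≈ 36.810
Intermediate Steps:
D(p) = √p
b(k) = -1 + k (b(k) = k - (√1)² = k - 1*1² = k - 1*1 = k - 1 = -1 + k)
√(b((16/(-3 - 1*13) + 0) + 14) + 1343) = √((-1 + ((16/(-3 - 1*13) + 0) + 14)) + 1343) = √((-1 + ((16/(-3 - 13) + 0) + 14)) + 1343) = √((-1 + ((16/(-16) + 0) + 14)) + 1343) = √((-1 + ((16*(-1/16) + 0) + 14)) + 1343) = √((-1 + ((-1 + 0) + 14)) + 1343) = √((-1 + (-1 + 14)) + 1343) = √((-1 + 13) + 1343) = √(12 + 1343) = √1355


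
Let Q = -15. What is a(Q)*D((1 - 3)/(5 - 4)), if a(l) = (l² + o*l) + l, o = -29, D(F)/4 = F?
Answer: -5160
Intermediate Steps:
D(F) = 4*F
a(l) = l² - 28*l (a(l) = (l² - 29*l) + l = l² - 28*l)
a(Q)*D((1 - 3)/(5 - 4)) = (-15*(-28 - 15))*(4*((1 - 3)/(5 - 4))) = (-15*(-43))*(4*(-2/1)) = 645*(4*(-2*1)) = 645*(4*(-2)) = 645*(-8) = -5160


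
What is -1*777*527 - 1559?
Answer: -411038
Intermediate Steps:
-1*777*527 - 1559 = -777*527 - 1559 = -409479 - 1559 = -411038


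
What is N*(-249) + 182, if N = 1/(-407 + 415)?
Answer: 1207/8 ≈ 150.88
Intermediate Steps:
N = ⅛ (N = 1/8 = ⅛ ≈ 0.12500)
N*(-249) + 182 = (⅛)*(-249) + 182 = -249/8 + 182 = 1207/8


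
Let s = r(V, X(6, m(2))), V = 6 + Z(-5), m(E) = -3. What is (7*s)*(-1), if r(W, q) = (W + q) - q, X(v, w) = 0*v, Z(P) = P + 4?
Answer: -35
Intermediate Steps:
Z(P) = 4 + P
X(v, w) = 0
V = 5 (V = 6 + (4 - 5) = 6 - 1 = 5)
r(W, q) = W
s = 5
(7*s)*(-1) = (7*5)*(-1) = 35*(-1) = -35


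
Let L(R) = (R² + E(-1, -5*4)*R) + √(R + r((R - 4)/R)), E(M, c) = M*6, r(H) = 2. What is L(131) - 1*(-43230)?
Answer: 59605 + √133 ≈ 59617.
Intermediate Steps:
E(M, c) = 6*M
L(R) = R² + √(2 + R) - 6*R (L(R) = (R² + (6*(-1))*R) + √(R + 2) = (R² - 6*R) + √(2 + R) = R² + √(2 + R) - 6*R)
L(131) - 1*(-43230) = (131² + √(2 + 131) - 6*131) - 1*(-43230) = (17161 + √133 - 786) + 43230 = (16375 + √133) + 43230 = 59605 + √133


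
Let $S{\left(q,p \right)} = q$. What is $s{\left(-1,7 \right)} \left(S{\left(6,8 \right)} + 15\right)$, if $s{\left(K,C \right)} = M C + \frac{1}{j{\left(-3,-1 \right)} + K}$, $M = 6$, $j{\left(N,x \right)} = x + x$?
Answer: $875$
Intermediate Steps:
$j{\left(N,x \right)} = 2 x$
$s{\left(K,C \right)} = \frac{1}{-2 + K} + 6 C$ ($s{\left(K,C \right)} = 6 C + \frac{1}{2 \left(-1\right) + K} = 6 C + \frac{1}{-2 + K} = \frac{1}{-2 + K} + 6 C$)
$s{\left(-1,7 \right)} \left(S{\left(6,8 \right)} + 15\right) = \frac{1 - 84 + 6 \cdot 7 \left(-1\right)}{-2 - 1} \left(6 + 15\right) = \frac{1 - 84 - 42}{-3} \cdot 21 = \left(- \frac{1}{3}\right) \left(-125\right) 21 = \frac{125}{3} \cdot 21 = 875$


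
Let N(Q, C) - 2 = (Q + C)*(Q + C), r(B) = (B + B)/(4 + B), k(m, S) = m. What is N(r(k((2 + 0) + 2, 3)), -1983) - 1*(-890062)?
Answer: 4818388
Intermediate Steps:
r(B) = 2*B/(4 + B) (r(B) = (2*B)/(4 + B) = 2*B/(4 + B))
N(Q, C) = 2 + (C + Q)² (N(Q, C) = 2 + (Q + C)*(Q + C) = 2 + (C + Q)*(C + Q) = 2 + (C + Q)²)
N(r(k((2 + 0) + 2, 3)), -1983) - 1*(-890062) = (2 + (-1983 + 2*((2 + 0) + 2)/(4 + ((2 + 0) + 2)))²) - 1*(-890062) = (2 + (-1983 + 2*(2 + 2)/(4 + (2 + 2)))²) + 890062 = (2 + (-1983 + 2*4/(4 + 4))²) + 890062 = (2 + (-1983 + 2*4/8)²) + 890062 = (2 + (-1983 + 2*4*(⅛))²) + 890062 = (2 + (-1983 + 1)²) + 890062 = (2 + (-1982)²) + 890062 = (2 + 3928324) + 890062 = 3928326 + 890062 = 4818388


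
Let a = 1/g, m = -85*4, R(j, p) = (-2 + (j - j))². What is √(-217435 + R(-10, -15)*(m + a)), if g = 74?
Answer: I*√299530281/37 ≈ 467.76*I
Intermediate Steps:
R(j, p) = 4 (R(j, p) = (-2 + 0)² = (-2)² = 4)
m = -340
a = 1/74 ≈ 0.013514
√(-217435 + R(-10, -15)*(m + a)) = √(-217435 + 4*(-340 + 1/74)) = √(-217435 + 4*(-25159/74)) = √(-217435 - 50318/37) = √(-8095413/37) = I*√299530281/37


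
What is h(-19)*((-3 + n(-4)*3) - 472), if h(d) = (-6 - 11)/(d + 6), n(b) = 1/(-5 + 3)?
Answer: -16201/26 ≈ -623.12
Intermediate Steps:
n(b) = -½ (n(b) = 1/(-2) = -½)
h(d) = -17/(6 + d)
h(-19)*((-3 + n(-4)*3) - 472) = (-17/(6 - 19))*((-3 - ½*3) - 472) = (-17/(-13))*((-3 - 3/2) - 472) = (-17*(-1/13))*(-9/2 - 472) = (17/13)*(-953/2) = -16201/26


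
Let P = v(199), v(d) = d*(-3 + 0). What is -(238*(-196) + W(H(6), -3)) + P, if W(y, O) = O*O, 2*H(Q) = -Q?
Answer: 46042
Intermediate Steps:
v(d) = -3*d (v(d) = d*(-3) = -3*d)
H(Q) = -Q/2 (H(Q) = (-Q)/2 = -Q/2)
W(y, O) = O**2
P = -597 (P = -3*199 = -597)
-(238*(-196) + W(H(6), -3)) + P = -(238*(-196) + (-3)**2) - 597 = -(-46648 + 9) - 597 = -1*(-46639) - 597 = 46639 - 597 = 46042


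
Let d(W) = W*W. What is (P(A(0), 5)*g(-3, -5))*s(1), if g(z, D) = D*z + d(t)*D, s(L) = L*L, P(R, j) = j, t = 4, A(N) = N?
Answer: -325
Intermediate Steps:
s(L) = L²
d(W) = W²
g(z, D) = 16*D + D*z (g(z, D) = D*z + 4²*D = D*z + 16*D = 16*D + D*z)
(P(A(0), 5)*g(-3, -5))*s(1) = (5*(-5*(16 - 3)))*1² = (5*(-5*13))*1 = (5*(-65))*1 = -325*1 = -325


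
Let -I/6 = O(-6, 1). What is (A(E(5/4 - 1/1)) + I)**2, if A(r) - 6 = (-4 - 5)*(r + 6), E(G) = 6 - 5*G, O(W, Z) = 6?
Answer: 257049/16 ≈ 16066.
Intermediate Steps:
A(r) = -48 - 9*r (A(r) = 6 + (-4 - 5)*(r + 6) = 6 - 9*(6 + r) = 6 + (-54 - 9*r) = -48 - 9*r)
I = -36 (I = -6*6 = -36)
(A(E(5/4 - 1/1)) + I)**2 = ((-48 - 9*(6 - 5*(5/4 - 1/1))) - 36)**2 = ((-48 - 9*(6 - 5*(5*(1/4) - 1*1))) - 36)**2 = ((-48 - 9*(6 - 5*(5/4 - 1))) - 36)**2 = ((-48 - 9*(6 - 5*1/4)) - 36)**2 = ((-48 - 9*(6 - 5/4)) - 36)**2 = ((-48 - 9*19/4) - 36)**2 = ((-48 - 171/4) - 36)**2 = (-363/4 - 36)**2 = (-507/4)**2 = 257049/16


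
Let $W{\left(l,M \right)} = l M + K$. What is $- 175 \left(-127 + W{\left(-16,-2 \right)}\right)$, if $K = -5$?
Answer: $17500$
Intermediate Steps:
$W{\left(l,M \right)} = -5 + M l$ ($W{\left(l,M \right)} = l M - 5 = M l - 5 = -5 + M l$)
$- 175 \left(-127 + W{\left(-16,-2 \right)}\right) = - 175 \left(-127 - -27\right) = - 175 \left(-127 + \left(-5 + 32\right)\right) = - 175 \left(-127 + 27\right) = \left(-175\right) \left(-100\right) = 17500$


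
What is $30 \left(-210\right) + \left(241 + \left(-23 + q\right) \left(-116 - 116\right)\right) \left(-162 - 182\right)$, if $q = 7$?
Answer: $-1366132$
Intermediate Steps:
$30 \left(-210\right) + \left(241 + \left(-23 + q\right) \left(-116 - 116\right)\right) \left(-162 - 182\right) = 30 \left(-210\right) + \left(241 + \left(-23 + 7\right) \left(-116 - 116\right)\right) \left(-162 - 182\right) = -6300 + \left(241 - -3712\right) \left(-344\right) = -6300 + \left(241 + 3712\right) \left(-344\right) = -6300 + 3953 \left(-344\right) = -6300 - 1359832 = -1366132$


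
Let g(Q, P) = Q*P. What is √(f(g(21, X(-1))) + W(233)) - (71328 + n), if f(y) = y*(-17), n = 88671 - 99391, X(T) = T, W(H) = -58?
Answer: -60608 + √299 ≈ -60591.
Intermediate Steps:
n = -10720
g(Q, P) = P*Q
f(y) = -17*y
√(f(g(21, X(-1))) + W(233)) - (71328 + n) = √(-(-17)*21 - 58) - (71328 - 10720) = √(-17*(-21) - 58) - 1*60608 = √(357 - 58) - 60608 = √299 - 60608 = -60608 + √299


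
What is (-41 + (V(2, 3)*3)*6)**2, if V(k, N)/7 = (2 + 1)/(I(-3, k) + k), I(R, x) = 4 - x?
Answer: 11449/4 ≈ 2862.3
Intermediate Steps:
V(k, N) = 21/4 (V(k, N) = 7*((2 + 1)/((4 - k) + k)) = 7*(3/4) = 21/4)
(-41 + (V(2, 3)*3)*6)**2 = (-41 + ((21/4)*3)*6)**2 = (-41 + (63/4)*6)**2 = (-41 + 189/2)**2 = (107/2)**2 = 11449/4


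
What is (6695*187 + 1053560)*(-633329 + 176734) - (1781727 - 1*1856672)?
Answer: -1052691112430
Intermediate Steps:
(6695*187 + 1053560)*(-633329 + 176734) - (1781727 - 1*1856672) = (1251965 + 1053560)*(-456595) - (1781727 - 1856672) = 2305525*(-456595) - 1*(-74945) = -1052691187375 + 74945 = -1052691112430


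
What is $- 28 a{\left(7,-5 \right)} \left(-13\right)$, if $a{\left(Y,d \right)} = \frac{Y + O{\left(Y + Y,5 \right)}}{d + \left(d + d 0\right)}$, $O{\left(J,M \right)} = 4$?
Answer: $- \frac{2002}{5} \approx -400.4$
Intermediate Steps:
$a{\left(Y,d \right)} = \frac{4 + Y}{2 d}$ ($a{\left(Y,d \right)} = \frac{Y + 4}{d + \left(d + d 0\right)} = \frac{4 + Y}{d + \left(d + 0\right)} = \frac{4 + Y}{d + d} = \frac{4 + Y}{2 d}$)
$- 28 a{\left(7,-5 \right)} \left(-13\right) = - 28 \frac{4 + 7}{2 \left(-5\right)} \left(-13\right) = - 28 \cdot \frac{1}{2} \left(- \frac{1}{5}\right) 11 \left(-13\right) = \left(-28\right) \left(- \frac{11}{10}\right) \left(-13\right) = \frac{154}{5} \left(-13\right) = - \frac{2002}{5}$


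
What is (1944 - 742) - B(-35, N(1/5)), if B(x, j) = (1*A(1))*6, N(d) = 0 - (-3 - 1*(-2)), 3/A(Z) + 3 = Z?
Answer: 1211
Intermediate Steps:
A(Z) = 3/(-3 + Z)
N(d) = 1 (N(d) = 0 - (-3 + 2) = 0 - 1*(-1) = 0 + 1 = 1)
B(x, j) = -9 (B(x, j) = (1*(3/(-3 + 1)))*6 = (1*(3/(-2)))*6 = (1*(3*(-½)))*6 = (1*(-3/2))*6 = -3/2*6 = -9)
(1944 - 742) - B(-35, N(1/5)) = (1944 - 742) - 1*(-9) = 1202 + 9 = 1211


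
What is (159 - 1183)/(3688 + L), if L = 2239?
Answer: -1024/5927 ≈ -0.17277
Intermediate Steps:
(159 - 1183)/(3688 + L) = (159 - 1183)/(3688 + 2239) = -1024/5927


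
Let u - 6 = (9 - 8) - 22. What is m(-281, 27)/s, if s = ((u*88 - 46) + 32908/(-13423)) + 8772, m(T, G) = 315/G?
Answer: 217/137706 ≈ 0.0015758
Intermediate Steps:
u = -15 (u = 6 + ((9 - 8) - 22) = 6 + (1 - 22) = 6 - 21 = -15)
s = 229510/31 (s = ((-15*88 - 46) + 32908/(-13423)) + 8772 = ((-1320 - 46) + 32908*(-1/13423)) + 8772 = (-1366 - 76/31) + 8772 = -42422/31 + 8772 = 229510/31 ≈ 7403.5)
m(-281, 27)/s = (315/27)/(229510/31) = (315*(1/27))*(31/229510) = (35/3)*(31/229510) = 217/137706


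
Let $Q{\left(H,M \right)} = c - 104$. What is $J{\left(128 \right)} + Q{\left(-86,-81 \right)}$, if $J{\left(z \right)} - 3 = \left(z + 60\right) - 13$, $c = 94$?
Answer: $168$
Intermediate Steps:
$Q{\left(H,M \right)} = -10$ ($Q{\left(H,M \right)} = 94 - 104 = -10$)
$J{\left(z \right)} = 50 + z$ ($J{\left(z \right)} = 3 + \left(\left(z + 60\right) - 13\right) = 3 + \left(\left(60 + z\right) - 13\right) = 3 + \left(47 + z\right) = 50 + z$)
$J{\left(128 \right)} + Q{\left(-86,-81 \right)} = \left(50 + 128\right) - 10 = 178 - 10 = 168$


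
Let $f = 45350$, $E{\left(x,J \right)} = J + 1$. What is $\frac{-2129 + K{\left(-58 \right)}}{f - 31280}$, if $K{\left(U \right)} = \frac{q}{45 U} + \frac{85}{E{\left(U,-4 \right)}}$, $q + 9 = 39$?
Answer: $- \frac{62563}{408030} \approx -0.15333$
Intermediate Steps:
$q = 30$ ($q = -9 + 39 = 30$)
$E{\left(x,J \right)} = 1 + J$
$K{\left(U \right)} = - \frac{85}{3} + \frac{2}{3 U}$ ($K{\left(U \right)} = \frac{30}{45 U} + \frac{85}{1 - 4} = 30 \frac{1}{45 U} + \frac{85}{-3} = \frac{2}{3 U} + 85 \left(- \frac{1}{3}\right) = \frac{2}{3 U} - \frac{85}{3} = - \frac{85}{3} + \frac{2}{3 U}$)
$\frac{-2129 + K{\left(-58 \right)}}{f - 31280} = \frac{-2129 + \frac{2 - -4930}{3 \left(-58\right)}}{45350 - 31280} = \frac{-2129 + \frac{1}{3} \left(- \frac{1}{58}\right) \left(2 + 4930\right)}{14070} = \left(-2129 + \frac{1}{3} \left(- \frac{1}{58}\right) 4932\right) \frac{1}{14070} = \left(-2129 - \frac{822}{29}\right) \frac{1}{14070} = \left(- \frac{62563}{29}\right) \frac{1}{14070} = - \frac{62563}{408030}$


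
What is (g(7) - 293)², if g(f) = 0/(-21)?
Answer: 85849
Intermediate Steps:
g(f) = 0 (g(f) = 0*(-1/21) = 0)
(g(7) - 293)² = (0 - 293)² = (-293)² = 85849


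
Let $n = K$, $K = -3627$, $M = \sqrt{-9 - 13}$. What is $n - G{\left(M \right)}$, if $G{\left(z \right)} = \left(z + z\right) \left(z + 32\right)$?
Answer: $-3583 - 64 i \sqrt{22} \approx -3583.0 - 300.19 i$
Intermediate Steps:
$M = i \sqrt{22}$ ($M = \sqrt{-22} = i \sqrt{22} \approx 4.6904 i$)
$G{\left(z \right)} = 2 z \left(32 + z\right)$
$n = -3627$
$n - G{\left(M \right)} = -3627 - 2 i \sqrt{22} \left(32 + i \sqrt{22}\right)$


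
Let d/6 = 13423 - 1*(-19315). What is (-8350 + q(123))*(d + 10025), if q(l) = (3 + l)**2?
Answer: 1553765278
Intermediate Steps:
d = 196428 (d = 6*(13423 - 1*(-19315)) = 6*(13423 + 19315) = 6*32738 = 196428)
(-8350 + q(123))*(d + 10025) = (-8350 + (3 + 123)**2)*(196428 + 10025) = (-8350 + 126**2)*206453 = (-8350 + 15876)*206453 = 7526*206453 = 1553765278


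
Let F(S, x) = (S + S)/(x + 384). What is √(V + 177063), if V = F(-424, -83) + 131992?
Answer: √28000436807/301 ≈ 555.92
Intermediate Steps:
F(S, x) = 2*S/(384 + x) (F(S, x) = (2*S)/(384 + x) = 2*S/(384 + x))
V = 39728744/301 (V = 2*(-424)/(384 - 83) + 131992 = 2*(-424)/301 + 131992 = 2*(-424)*(1/301) + 131992 = -848/301 + 131992 = 39728744/301 ≈ 1.3199e+5)
√(V + 177063) = √(39728744/301 + 177063) = √(93024707/301) = √28000436807/301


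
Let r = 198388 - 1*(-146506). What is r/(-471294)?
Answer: -172447/235647 ≈ -0.73180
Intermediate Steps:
r = 344894 (r = 198388 + 146506 = 344894)
r/(-471294) = 344894/(-471294) = 344894*(-1/471294) = -172447/235647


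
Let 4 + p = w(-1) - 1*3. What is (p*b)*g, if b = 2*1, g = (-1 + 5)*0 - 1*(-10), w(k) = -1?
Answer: -160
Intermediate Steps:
g = 10 (g = 4*0 + 10 = 0 + 10 = 10)
b = 2
p = -8 (p = -4 + (-1 - 1*3) = -4 + (-1 - 3) = -4 - 4 = -8)
(p*b)*g = -8*2*10 = -16*10 = -160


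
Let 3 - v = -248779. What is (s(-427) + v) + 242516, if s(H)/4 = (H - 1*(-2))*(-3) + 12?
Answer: 496446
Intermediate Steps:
v = 248782 (v = 3 - 1*(-248779) = 3 + 248779 = 248782)
s(H) = 24 - 12*H (s(H) = 4*((H - 1*(-2))*(-3) + 12) = 4*((H + 2)*(-3) + 12) = 4*((2 + H)*(-3) + 12) = 4*((-6 - 3*H) + 12) = 4*(6 - 3*H) = 24 - 12*H)
(s(-427) + v) + 242516 = ((24 - 12*(-427)) + 248782) + 242516 = ((24 + 5124) + 248782) + 242516 = (5148 + 248782) + 242516 = 253930 + 242516 = 496446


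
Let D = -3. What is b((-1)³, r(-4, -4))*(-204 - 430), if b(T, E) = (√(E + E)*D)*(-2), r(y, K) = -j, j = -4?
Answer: -7608*√2 ≈ -10759.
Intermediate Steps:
r(y, K) = 4 (r(y, K) = -1*(-4) = 4)
b(T, E) = 6*√2*√E (b(T, E) = (√(E + E)*(-3))*(-2) = (√(2*E)*(-3))*(-2) = ((√2*√E)*(-3))*(-2) = -3*√2*√E*(-2) = 6*√2*√E)
b((-1)³, r(-4, -4))*(-204 - 430) = (6*√2*√4)*(-204 - 430) = (6*√2*2)*(-634) = (12*√2)*(-634) = -7608*√2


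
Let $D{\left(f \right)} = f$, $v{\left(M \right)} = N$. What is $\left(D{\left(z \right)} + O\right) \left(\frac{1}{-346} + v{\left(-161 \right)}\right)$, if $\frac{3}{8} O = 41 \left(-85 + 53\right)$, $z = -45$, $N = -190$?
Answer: $\frac{698892571}{1038} \approx 6.7331 \cdot 10^{5}$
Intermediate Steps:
$v{\left(M \right)} = -190$
$O = - \frac{10496}{3}$ ($O = \frac{8 \cdot 41 \left(-85 + 53\right)}{3} = \frac{8 \cdot 41 \left(-32\right)}{3} = \frac{8}{3} \left(-1312\right) = - \frac{10496}{3} \approx -3498.7$)
$\left(D{\left(z \right)} + O\right) \left(\frac{1}{-346} + v{\left(-161 \right)}\right) = \left(-45 - \frac{10496}{3}\right) \left(\frac{1}{-346} - 190\right) = - \frac{10631 \left(- \frac{1}{346} - 190\right)}{3} = \left(- \frac{10631}{3}\right) \left(- \frac{65741}{346}\right) = \frac{698892571}{1038}$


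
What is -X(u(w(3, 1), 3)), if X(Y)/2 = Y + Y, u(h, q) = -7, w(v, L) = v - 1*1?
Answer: 28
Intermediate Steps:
w(v, L) = -1 + v (w(v, L) = v - 1 = -1 + v)
X(Y) = 4*Y (X(Y) = 2*(Y + Y) = 2*(2*Y) = 4*Y)
-X(u(w(3, 1), 3)) = -4*(-7) = -1*(-28) = 28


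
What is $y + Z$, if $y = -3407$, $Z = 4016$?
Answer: $609$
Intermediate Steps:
$y + Z = -3407 + 4016 = 609$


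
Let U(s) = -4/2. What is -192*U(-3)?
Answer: 384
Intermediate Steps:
U(s) = -2 (U(s) = -4*½ = -2)
-192*U(-3) = -192*(-2) = 384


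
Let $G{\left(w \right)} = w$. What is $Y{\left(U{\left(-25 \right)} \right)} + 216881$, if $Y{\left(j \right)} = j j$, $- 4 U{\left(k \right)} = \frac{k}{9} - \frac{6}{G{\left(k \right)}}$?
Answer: $\frac{175673936041}{810000} \approx 2.1688 \cdot 10^{5}$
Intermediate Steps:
$U{\left(k \right)} = - \frac{k}{36} + \frac{3}{2 k}$ ($U{\left(k \right)} = - \frac{\frac{k}{9} - \frac{6}{k}}{4} = - \frac{- \frac{6}{k} + \frac{k}{9}}{4} = - \frac{k}{36} + \frac{3}{2 k}$)
$Y{\left(j \right)} = j^{2}$
$Y{\left(U{\left(-25 \right)} \right)} + 216881 = \left(\frac{54 - \left(-25\right)^{2}}{36 \left(-25\right)}\right)^{2} + 216881 = \left(\frac{1}{36} \left(- \frac{1}{25}\right) \left(54 - 625\right)\right)^{2} + 216881 = \left(\frac{1}{36} \left(- \frac{1}{25}\right) \left(-571\right)\right)^{2} + 216881 = \left(\frac{571}{900}\right)^{2} + 216881 = \frac{326041}{810000} + 216881 = \frac{175673936041}{810000}$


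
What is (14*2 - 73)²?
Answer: 2025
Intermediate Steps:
(14*2 - 73)² = (28 - 73)² = (-45)² = 2025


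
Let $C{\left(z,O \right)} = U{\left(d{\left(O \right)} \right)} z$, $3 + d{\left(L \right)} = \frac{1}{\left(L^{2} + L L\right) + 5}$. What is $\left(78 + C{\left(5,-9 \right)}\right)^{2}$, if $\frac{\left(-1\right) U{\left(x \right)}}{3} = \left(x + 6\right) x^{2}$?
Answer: $\frac{2308022985142308996}{21691961596369} \approx 1.064 \cdot 10^{5}$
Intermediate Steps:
$d{\left(L \right)} = -3 + \frac{1}{5 + 2 L^{2}}$ ($d{\left(L \right)} = -3 + \frac{1}{\left(L^{2} + L L\right) + 5} = -3 + \frac{1}{\left(L^{2} + L^{2}\right) + 5} = -3 + \frac{1}{2 L^{2} + 5} = -3 + \frac{1}{5 + 2 L^{2}}$)
$U{\left(x \right)} = - 3 x^{2} \left(6 + x\right)$ ($U{\left(x \right)} = - 3 \left(x + 6\right) x^{2} = - 3 \left(6 + x\right) x^{2} = - 3 x^{2} \left(6 + x\right)$)
$C{\left(z,O \right)} = \frac{12 z \left(-7 - 3 O^{2}\right)^{2} \left(-6 - \frac{2 \left(-7 - 3 O^{2}\right)}{5 + 2 O^{2}}\right)}{\left(5 + 2 O^{2}\right)^{2}}$ ($C{\left(z,O \right)} = 3 \left(\frac{2 \left(-7 - 3 O^{2}\right)}{5 + 2 O^{2}}\right)^{2} \left(-6 - \frac{2 \left(-7 - 3 O^{2}\right)}{5 + 2 O^{2}}\right) z = 3 \frac{4 \left(-7 - 3 O^{2}\right)^{2}}{\left(5 + 2 O^{2}\right)^{2}} \left(-6 - \frac{2 \left(-7 - 3 O^{2}\right)}{5 + 2 O^{2}}\right) z = \frac{12 \left(-7 - 3 O^{2}\right)^{2} \left(-6 - \frac{2 \left(-7 - 3 O^{2}\right)}{5 + 2 O^{2}}\right)}{\left(5 + 2 O^{2}\right)^{2}} z = \frac{12 z \left(-7 - 3 O^{2}\right)^{2} \left(-6 - \frac{2 \left(-7 - 3 O^{2}\right)}{5 + 2 O^{2}}\right)}{\left(5 + 2 O^{2}\right)^{2}}$)
$\left(78 + C{\left(5,-9 \right)}\right)^{2} = \left(78 - \frac{120 \left(7 + 3 \left(-9\right)^{2}\right)^{2} \left(8 + 3 \left(-9\right)^{2}\right)}{\left(5 + 2 \left(-9\right)^{2}\right)^{3}}\right)^{2} = \left(78 - \frac{120 \left(7 + 3 \cdot 81\right)^{2} \left(8 + 3 \cdot 81\right)}{\left(5 + 2 \cdot 81\right)^{3}}\right)^{2} = \left(78 - \frac{120 \left(7 + 243\right)^{2} \left(8 + 243\right)}{\left(5 + 162\right)^{3}}\right)^{2} = \left(78 - 120 \cdot \frac{1}{4657463} \cdot 250^{2} \cdot 251\right)^{2} = \left(78 - 120 \cdot \frac{1}{4657463} \cdot 62500 \cdot 251\right)^{2} = \left(78 - \frac{1882500000}{4657463}\right)^{2} = \left(- \frac{1519217886}{4657463}\right)^{2} = \frac{2308022985142308996}{21691961596369}$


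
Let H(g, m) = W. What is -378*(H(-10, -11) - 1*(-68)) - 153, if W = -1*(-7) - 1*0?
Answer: -28503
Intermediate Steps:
W = 7 (W = 7 + 0 = 7)
H(g, m) = 7
-378*(H(-10, -11) - 1*(-68)) - 153 = -378*(7 - 1*(-68)) - 153 = -378*(7 + 68) - 153 = -378*75 - 153 = -28350 - 153 = -28503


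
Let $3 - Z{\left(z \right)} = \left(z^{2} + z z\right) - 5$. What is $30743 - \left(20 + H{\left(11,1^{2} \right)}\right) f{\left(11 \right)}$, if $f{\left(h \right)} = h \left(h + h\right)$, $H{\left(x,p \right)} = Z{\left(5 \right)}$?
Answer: $36067$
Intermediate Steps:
$Z{\left(z \right)} = 8 - 2 z^{2}$ ($Z{\left(z \right)} = 3 - \left(\left(z^{2} + z z\right) - 5\right) = 3 - \left(\left(z^{2} + z^{2}\right) - 5\right) = 3 - \left(2 z^{2} - 5\right) = 3 - \left(-5 + 2 z^{2}\right) = 8 - 2 z^{2}$)
$H{\left(x,p \right)} = -42$ ($H{\left(x,p \right)} = 8 - 2 \cdot 5^{2} = 8 - 50 = -42$)
$f{\left(h \right)} = 2 h^{2}$ ($f{\left(h \right)} = h 2 h = 2 h^{2}$)
$30743 - \left(20 + H{\left(11,1^{2} \right)}\right) f{\left(11 \right)} = 30743 - \left(20 - 42\right) 2 \cdot 11^{2} = 30743 - - 22 \cdot 2 \cdot 121 = 30743 - \left(-22\right) 242 = 30743 - -5324 = 30743 + 5324 = 36067$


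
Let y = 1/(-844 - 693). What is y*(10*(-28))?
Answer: 280/1537 ≈ 0.18217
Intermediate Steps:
y = -1/1537 (y = 1/(-1537) = -1/1537 ≈ -0.00065062)
y*(10*(-28)) = -10*(-28)/1537 = -1/1537*(-280) = 280/1537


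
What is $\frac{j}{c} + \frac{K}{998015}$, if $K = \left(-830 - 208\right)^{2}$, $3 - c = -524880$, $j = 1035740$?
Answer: $\frac{1599216095152}{523841107245} \approx 3.0529$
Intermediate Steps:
$c = 524883$ ($c = 3 - -524880 = 3 + 524880 = 524883$)
$K = 1077444$ ($K = \left(-1038\right)^{2} = 1077444$)
$\frac{j}{c} + \frac{K}{998015} = \frac{1035740}{524883} + \frac{1077444}{998015} = \frac{1599216095152}{523841107245}$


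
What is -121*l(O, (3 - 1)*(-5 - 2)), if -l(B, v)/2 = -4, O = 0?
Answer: -968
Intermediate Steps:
l(B, v) = 8 (l(B, v) = -2*(-4) = 8)
-121*l(O, (3 - 1)*(-5 - 2)) = -121*8 = -968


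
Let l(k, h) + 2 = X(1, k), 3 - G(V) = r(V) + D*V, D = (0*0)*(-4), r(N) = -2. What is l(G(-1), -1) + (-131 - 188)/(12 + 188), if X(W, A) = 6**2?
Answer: 6481/200 ≈ 32.405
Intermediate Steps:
X(W, A) = 36
D = 0 (D = 0*(-4) = 0)
G(V) = 5 (G(V) = 3 - (-2 + 0*V) = 3 - (-2 + 0) = 3 - 1*(-2) = 3 + 2 = 5)
l(k, h) = 34 (l(k, h) = -2 + 36 = 34)
l(G(-1), -1) + (-131 - 188)/(12 + 188) = 34 + (-131 - 188)/(12 + 188) = 34 - 319/200 = 6481/200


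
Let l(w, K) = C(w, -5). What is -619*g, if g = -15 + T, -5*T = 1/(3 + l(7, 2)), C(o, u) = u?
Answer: 92231/10 ≈ 9223.1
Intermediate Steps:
l(w, K) = -5
T = 1/10 (T = -1/(5*(3 - 5)) = -1/5/(-2) = -1/5*(-1/2) = 1/10 ≈ 0.10000)
g = -149/10 (g = -15 + 1/10 = -149/10 ≈ -14.900)
-619*g = -619*(-149/10) = 92231/10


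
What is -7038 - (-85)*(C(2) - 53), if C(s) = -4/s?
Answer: -11713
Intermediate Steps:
-7038 - (-85)*(C(2) - 53) = -7038 - (-85)*(-4/2 - 53) = -7038 - (-85)*(-4*½ - 53) = -7038 - (-85)*(-2 - 53) = -7038 - (-85)*(-55) = -7038 - 1*4675 = -7038 - 4675 = -11713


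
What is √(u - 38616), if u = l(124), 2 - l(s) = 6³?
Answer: I*√38830 ≈ 197.05*I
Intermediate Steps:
l(s) = -214 (l(s) = 2 - 1*6³ = 2 - 1*216 = 2 - 216 = -214)
u = -214
√(u - 38616) = √(-214 - 38616) = √(-38830) = I*√38830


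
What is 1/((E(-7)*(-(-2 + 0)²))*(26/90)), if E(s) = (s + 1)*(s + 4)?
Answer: -5/104 ≈ -0.048077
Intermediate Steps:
E(s) = (1 + s)*(4 + s)
1/((E(-7)*(-(-2 + 0)²))*(26/90)) = 1/(((4 + (-7)² + 5*(-7))*(-(-2 + 0)²))*(26/90)) = 1/(((4 + 49 - 35)*(-1*(-2)²))*(26*(1/90))) = 1/((18*(-1*4))*(13/45)) = 1/((18*(-4))*(13/45)) = 1/(-72*13/45) = 1/(-104/5) = -5/104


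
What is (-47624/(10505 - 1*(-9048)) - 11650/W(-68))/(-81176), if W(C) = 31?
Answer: 114634397/24602132084 ≈ 0.0046595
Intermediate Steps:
(-47624/(10505 - 1*(-9048)) - 11650/W(-68))/(-81176) = (-47624/(10505 - 1*(-9048)) - 11650/31)/(-81176) = (-47624/(10505 + 9048) - 11650*1/31)*(-1/81176) = (-47624/19553 - 11650/31)*(-1/81176) = -229268794/606143*(-1/81176) = 114634397/24602132084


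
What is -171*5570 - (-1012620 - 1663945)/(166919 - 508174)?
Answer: -65007565283/68251 ≈ -9.5248e+5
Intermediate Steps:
-171*5570 - (-1012620 - 1663945)/(166919 - 508174) = -952470 - (-2676565)/(-341255) = -952470 - (-2676565)*(-1)/341255 = -952470 - 1*535313/68251 = -952470 - 535313/68251 = -65007565283/68251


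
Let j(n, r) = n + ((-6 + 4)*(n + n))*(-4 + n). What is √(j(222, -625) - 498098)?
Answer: 2*I*√172865 ≈ 831.54*I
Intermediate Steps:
j(n, r) = n - 4*n*(-4 + n) (j(n, r) = n + (-4*n)*(-4 + n) = n - 4*n*(-4 + n))
√(j(222, -625) - 498098) = √(222*(17 - 4*222) - 498098) = √(222*(17 - 888) - 498098) = √(222*(-871) - 498098) = √(-193362 - 498098) = √(-691460) = 2*I*√172865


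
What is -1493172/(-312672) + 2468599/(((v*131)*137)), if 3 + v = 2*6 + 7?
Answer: 12506553257/935254064 ≈ 13.372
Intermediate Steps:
v = 16 (v = -3 + (2*6 + 7) = -3 + (12 + 7) = -3 + 19 = 16)
-1493172/(-312672) + 2468599/(((v*131)*137)) = -1493172/(-312672) + 2468599/(((16*131)*137)) = -1493172*(-1/312672) + 2468599/((2096*137)) = 124431/26056 + 2468599/287152 = 12506553257/935254064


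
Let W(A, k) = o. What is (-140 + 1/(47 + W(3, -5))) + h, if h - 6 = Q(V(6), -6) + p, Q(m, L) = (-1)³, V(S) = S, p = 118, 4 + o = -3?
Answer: -679/40 ≈ -16.975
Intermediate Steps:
o = -7 (o = -4 - 3 = -7)
Q(m, L) = -1
W(A, k) = -7
h = 123 (h = 6 + (-1 + 118) = 6 + 117 = 123)
(-140 + 1/(47 + W(3, -5))) + h = (-140 + 1/(47 - 7)) + 123 = (-140 + 1/40) + 123 = -5599/40 + 123 = -679/40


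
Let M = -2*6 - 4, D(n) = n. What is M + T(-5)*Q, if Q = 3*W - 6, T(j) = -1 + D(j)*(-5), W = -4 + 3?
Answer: -232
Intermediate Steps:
W = -1
M = -16 (M = -12 - 4 = -16)
T(j) = -1 - 5*j (T(j) = -1 + j*(-5) = -1 - 5*j)
Q = -9 (Q = 3*(-1) - 6 = -3 - 6 = -9)
M + T(-5)*Q = -16 + (-1 - 5*(-5))*(-9) = -16 + (-1 + 25)*(-9) = -16 + 24*(-9) = -16 - 216 = -232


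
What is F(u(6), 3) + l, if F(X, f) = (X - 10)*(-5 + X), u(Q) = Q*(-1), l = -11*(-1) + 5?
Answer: 192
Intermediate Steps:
l = 16 (l = 11 + 5 = 16)
u(Q) = -Q
F(X, f) = (-10 + X)*(-5 + X)
F(u(6), 3) + l = (50 + (-1*6)² - (-15)*6) + 16 = (50 + (-6)² - 15*(-6)) + 16 = (50 + 36 + 90) + 16 = 176 + 16 = 192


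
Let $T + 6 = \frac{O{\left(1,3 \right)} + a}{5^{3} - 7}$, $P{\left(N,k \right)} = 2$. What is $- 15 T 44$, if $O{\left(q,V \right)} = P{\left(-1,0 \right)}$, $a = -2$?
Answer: $3960$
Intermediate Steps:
$O{\left(q,V \right)} = 2$
$T = -6$ ($T = -6 + \frac{2 - 2}{5^{3} - 7} = -6 + \frac{0}{125 - 7} = -6 + \frac{0}{118} = -6 + 0 \cdot \frac{1}{118} = -6 + 0 = -6$)
$- 15 T 44 = \left(-15\right) \left(-6\right) 44 = 90 \cdot 44 = 3960$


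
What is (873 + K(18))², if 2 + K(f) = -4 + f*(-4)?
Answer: 632025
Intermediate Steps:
K(f) = -6 - 4*f (K(f) = -2 + (-4 + f*(-4)) = -2 + (-4 - 4*f) = -6 - 4*f)
(873 + K(18))² = (873 + (-6 - 4*18))² = (873 + (-6 - 72))² = (873 - 78)² = 795² = 632025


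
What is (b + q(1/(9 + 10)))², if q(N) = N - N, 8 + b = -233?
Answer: 58081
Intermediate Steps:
b = -241 (b = -8 - 233 = -241)
q(N) = 0
(b + q(1/(9 + 10)))² = (-241 + 0)² = (-241)² = 58081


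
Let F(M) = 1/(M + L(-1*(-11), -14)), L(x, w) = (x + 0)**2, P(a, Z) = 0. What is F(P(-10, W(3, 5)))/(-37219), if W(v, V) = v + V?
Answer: -1/4503499 ≈ -2.2205e-7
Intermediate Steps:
W(v, V) = V + v
L(x, w) = x**2
F(M) = 1/(121 + M) (F(M) = 1/(M + (-1*(-11))**2) = 1/(M + 11**2) = 1/(M + 121) = 1/(121 + M))
F(P(-10, W(3, 5)))/(-37219) = 1/((121 + 0)*(-37219)) = -1/37219/121 = (1/121)*(-1/37219) = -1/4503499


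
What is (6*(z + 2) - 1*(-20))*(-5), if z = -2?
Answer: -100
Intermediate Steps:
(6*(z + 2) - 1*(-20))*(-5) = (6*(-2 + 2) - 1*(-20))*(-5) = (6*0 + 20)*(-5) = (0 + 20)*(-5) = 20*(-5) = -100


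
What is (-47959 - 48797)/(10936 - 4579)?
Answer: -32252/2119 ≈ -15.220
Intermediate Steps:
(-47959 - 48797)/(10936 - 4579) = -96756/6357 = -96756*1/6357 = -32252/2119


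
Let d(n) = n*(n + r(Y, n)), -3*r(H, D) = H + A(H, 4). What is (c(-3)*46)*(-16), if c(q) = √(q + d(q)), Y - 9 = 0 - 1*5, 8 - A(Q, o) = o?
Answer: -736*√14 ≈ -2753.9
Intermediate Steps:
A(Q, o) = 8 - o
Y = 4 (Y = 9 + (0 - 1*5) = 9 + (0 - 5) = 9 - 5 = 4)
r(H, D) = -4/3 - H/3 (r(H, D) = -(H + (8 - 1*4))/3 = -(H + (8 - 4))/3 = -(H + 4)/3 = -(4 + H)/3 = -4/3 - H/3)
d(n) = n*(-8/3 + n) (d(n) = n*(n + (-4/3 - ⅓*4)) = n*(n + (-4/3 - 4/3)) = n*(n - 8/3) = n*(-8/3 + n))
c(q) = √(q + q*(-8 + 3*q)/3)
(c(-3)*46)*(-16) = ((√3*√(-3*(-5 + 3*(-3)))/3)*46)*(-16) = ((√3*√(-3*(-5 - 9))/3)*46)*(-16) = ((√3*√(-3*(-14))/3)*46)*(-16) = ((√3*√42/3)*46)*(-16) = (√14*46)*(-16) = (46*√14)*(-16) = -736*√14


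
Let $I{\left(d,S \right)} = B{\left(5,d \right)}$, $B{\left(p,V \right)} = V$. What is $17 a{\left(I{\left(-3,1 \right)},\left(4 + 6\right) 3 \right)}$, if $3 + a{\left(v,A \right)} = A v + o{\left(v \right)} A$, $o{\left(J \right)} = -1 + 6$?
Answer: $969$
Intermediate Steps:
$o{\left(J \right)} = 5$
$I{\left(d,S \right)} = d$
$a{\left(v,A \right)} = -3 + 5 A + A v$ ($a{\left(v,A \right)} = -3 + \left(A v + 5 A\right) = -3 + \left(5 A + A v\right) = -3 + 5 A + A v$)
$17 a{\left(I{\left(-3,1 \right)},\left(4 + 6\right) 3 \right)} = 17 \left(-3 + 5 \left(4 + 6\right) 3 + \left(4 + 6\right) 3 \left(-3\right)\right) = 17 \left(-3 + 5 \cdot 10 \cdot 3 + 10 \cdot 3 \left(-3\right)\right) = 17 \left(-3 + 5 \cdot 30 + 30 \left(-3\right)\right) = 17 \left(-3 + 150 - 90\right) = 17 \cdot 57 = 969$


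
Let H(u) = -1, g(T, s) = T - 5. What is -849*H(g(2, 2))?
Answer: 849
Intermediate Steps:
g(T, s) = -5 + T
-849*H(g(2, 2)) = -849*(-1) = 849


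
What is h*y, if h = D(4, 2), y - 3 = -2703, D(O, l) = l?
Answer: -5400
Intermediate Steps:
y = -2700 (y = 3 - 2703 = -2700)
h = 2
h*y = 2*(-2700) = -5400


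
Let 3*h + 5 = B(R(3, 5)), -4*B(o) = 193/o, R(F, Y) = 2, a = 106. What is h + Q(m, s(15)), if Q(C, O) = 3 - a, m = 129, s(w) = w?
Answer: -2705/24 ≈ -112.71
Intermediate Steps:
B(o) = -193/(4*o)
Q(C, O) = -103 (Q(C, O) = 3 - 1*106 = 3 - 106 = -103)
h = -233/24 (h = -5/3 + (-193/4/2)/3 = -5/3 + (-193/4*1/2)/3 = -5/3 + (1/3)*(-193/8) = -5/3 - 193/24 = -233/24 ≈ -9.7083)
h + Q(m, s(15)) = -233/24 - 103 = -2705/24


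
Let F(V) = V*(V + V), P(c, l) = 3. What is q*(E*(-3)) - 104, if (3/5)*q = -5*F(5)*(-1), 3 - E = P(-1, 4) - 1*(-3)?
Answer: 3646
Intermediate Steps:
F(V) = 2*V² (F(V) = V*(2*V) = 2*V²)
E = -3 (E = 3 - (3 - 1*(-3)) = 3 - (3 + 3) = 3 - 1*6 = 3 - 6 = -3)
q = 1250/3 (q = 5*(-10*5²*(-1))/3 = 5*(-10*25*(-1))/3 = 5*(-5*50*(-1))/3 = 5*(-250*(-1))/3 = (5/3)*250 = 1250/3 ≈ 416.67)
q*(E*(-3)) - 104 = 1250*(-3*(-3))/3 - 104 = (1250/3)*9 - 104 = 3750 - 104 = 3646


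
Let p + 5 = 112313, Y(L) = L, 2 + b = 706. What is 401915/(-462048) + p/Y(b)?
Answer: 806386541/5082528 ≈ 158.66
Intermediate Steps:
b = 704 (b = -2 + 706 = 704)
p = 112308 (p = -5 + 112313 = 112308)
401915/(-462048) + p/Y(b) = 401915/(-462048) + 112308/704 = 401915*(-1/462048) + 112308*(1/704) = -401915/462048 + 28077/176 = 806386541/5082528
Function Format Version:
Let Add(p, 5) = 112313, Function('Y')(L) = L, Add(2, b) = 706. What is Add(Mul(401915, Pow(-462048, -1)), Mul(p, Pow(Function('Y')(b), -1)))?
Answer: Rational(806386541, 5082528) ≈ 158.66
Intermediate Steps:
b = 704 (b = Add(-2, 706) = 704)
p = 112308 (p = Add(-5, 112313) = 112308)
Add(Mul(401915, Pow(-462048, -1)), Mul(p, Pow(Function('Y')(b), -1))) = Add(Mul(401915, Pow(-462048, -1)), Mul(112308, Pow(704, -1))) = Add(Mul(401915, Rational(-1, 462048)), Mul(112308, Rational(1, 704))) = Add(Rational(-401915, 462048), Rational(28077, 176)) = Rational(806386541, 5082528)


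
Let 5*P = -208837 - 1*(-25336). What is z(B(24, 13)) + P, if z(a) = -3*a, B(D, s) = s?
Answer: -183696/5 ≈ -36739.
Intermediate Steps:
P = -183501/5 (P = (-208837 - 1*(-25336))/5 = (-208837 + 25336)/5 = (1/5)*(-183501) = -183501/5 ≈ -36700.)
z(B(24, 13)) + P = -3*13 - 183501/5 = -39 - 183501/5 = -183696/5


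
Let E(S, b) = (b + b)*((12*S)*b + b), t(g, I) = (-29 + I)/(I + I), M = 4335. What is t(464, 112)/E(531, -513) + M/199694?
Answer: 1628605027255781/75022526103319872 ≈ 0.021708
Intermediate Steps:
t(g, I) = (-29 + I)/(2*I) (t(g, I) = (-29 + I)/((2*I)) = (-29 + I)*(1/(2*I)) = (-29 + I)/(2*I))
E(S, b) = 2*b*(b + 12*S*b) (E(S, b) = (2*b)*(12*S*b + b) = (2*b)*(b + 12*S*b) = 2*b*(b + 12*S*b))
t(464, 112)/E(531, -513) + M/199694 = ((½)*(-29 + 112)/112)/(((-513)²*(2 + 24*531))) + 4335/199694 = ((½)*(1/112)*83)/((263169*(2 + 12744))) + 4335*(1/199694) = 83/(224*((263169*12746))) + 4335/199694 = (83/224)/3354352074 + 4335/199694 = (83/224)*(1/3354352074) + 4335/199694 = 83/751374864576 + 4335/199694 = 1628605027255781/75022526103319872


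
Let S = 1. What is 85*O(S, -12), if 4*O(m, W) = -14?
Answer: -595/2 ≈ -297.50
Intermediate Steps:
O(m, W) = -7/2 (O(m, W) = (1/4)*(-14) = -7/2)
85*O(S, -12) = 85*(-7/2) = -595/2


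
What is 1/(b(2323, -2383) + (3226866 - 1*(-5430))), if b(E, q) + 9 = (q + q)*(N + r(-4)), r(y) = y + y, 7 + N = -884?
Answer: 1/7516921 ≈ 1.3303e-7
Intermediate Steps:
N = -891 (N = -7 - 884 = -891)
r(y) = 2*y
b(E, q) = -9 - 1798*q (b(E, q) = -9 + (q + q)*(-891 + 2*(-4)) = -9 + (2*q)*(-891 - 8) = -9 + (2*q)*(-899) = -9 - 1798*q)
1/(b(2323, -2383) + (3226866 - 1*(-5430))) = 1/((-9 - 1798*(-2383)) + (3226866 - 1*(-5430))) = 1/((-9 + 4284634) + (3226866 + 5430)) = 1/(4284625 + 3232296) = 1/7516921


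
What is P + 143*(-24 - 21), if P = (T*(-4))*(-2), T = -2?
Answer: -6451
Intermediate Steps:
P = -16 (P = -2*(-4)*(-2) = 8*(-2) = -16)
P + 143*(-24 - 21) = -16 + 143*(-24 - 21) = -16 + 143*(-45) = -16 - 6435 = -6451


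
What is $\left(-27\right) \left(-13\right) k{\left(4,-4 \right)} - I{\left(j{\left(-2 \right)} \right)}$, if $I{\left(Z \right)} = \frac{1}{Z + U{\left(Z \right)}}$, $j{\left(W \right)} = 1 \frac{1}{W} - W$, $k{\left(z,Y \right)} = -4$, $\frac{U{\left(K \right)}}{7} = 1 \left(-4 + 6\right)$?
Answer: $- \frac{43526}{31} \approx -1404.1$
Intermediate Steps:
$U{\left(K \right)} = 14$ ($U{\left(K \right)} = 7 \cdot 1 \left(-4 + 6\right) = 7 \cdot 1 \cdot 2 = 7 \cdot 2 = 14$)
$j{\left(W \right)} = \frac{1}{W} - W$
$I{\left(Z \right)} = \frac{1}{14 + Z}$ ($I{\left(Z \right)} = \frac{1}{Z + 14} = \frac{1}{14 + Z}$)
$\left(-27\right) \left(-13\right) k{\left(4,-4 \right)} - I{\left(j{\left(-2 \right)} \right)} = \left(-27\right) \left(-13\right) \left(-4\right) - \frac{1}{14 + \left(\frac{1}{-2} - -2\right)} = 351 \left(-4\right) - \frac{1}{14 + \left(- \frac{1}{2} + 2\right)} = -1404 - \frac{1}{14 + \frac{3}{2}} = -1404 - \frac{1}{\frac{31}{2}} = -1404 - \frac{2}{31} = - \frac{43526}{31}$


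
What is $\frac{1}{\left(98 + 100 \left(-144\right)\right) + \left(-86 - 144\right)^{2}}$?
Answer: $\frac{1}{38598} \approx 2.5908 \cdot 10^{-5}$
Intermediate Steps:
$\frac{1}{\left(98 + 100 \left(-144\right)\right) + \left(-86 - 144\right)^{2}} = \frac{1}{\left(98 - 14400\right) + \left(-230\right)^{2}} = \frac{1}{-14302 + 52900} = \frac{1}{38598}$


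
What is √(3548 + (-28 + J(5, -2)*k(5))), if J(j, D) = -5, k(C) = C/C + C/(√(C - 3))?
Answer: √(14060 - 50*√2)/2 ≈ 59.138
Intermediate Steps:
k(C) = 1 + C/√(-3 + C) (k(C) = 1 + C/(√(-3 + C)) = 1 + C/√(-3 + C))
√(3548 + (-28 + J(5, -2)*k(5))) = √(3548 + (-28 - 5*(1 + 5/√(-3 + 5)))) = √(3548 + (-28 - 5*(1 + 5/√2))) = √(3548 + (-28 - 5*(1 + 5*(√2/2)))) = √(3548 + (-28 - 5*(1 + 5*√2/2))) = √(3548 + (-28 + (-5 - 25*√2/2))) = √(3548 + (-33 - 25*√2/2)) = √(3515 - 25*√2/2)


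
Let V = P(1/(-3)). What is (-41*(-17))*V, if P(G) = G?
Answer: -697/3 ≈ -232.33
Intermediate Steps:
V = -⅓ (V = 1/(-3) = -⅓ ≈ -0.33333)
(-41*(-17))*V = -41*(-17)*(-⅓) = 697*(-⅓) = -697/3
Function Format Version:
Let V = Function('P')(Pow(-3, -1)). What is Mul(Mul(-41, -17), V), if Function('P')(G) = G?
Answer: Rational(-697, 3) ≈ -232.33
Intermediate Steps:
V = Rational(-1, 3) (V = Pow(-3, -1) = Rational(-1, 3) ≈ -0.33333)
Mul(Mul(-41, -17), V) = Mul(Mul(-41, -17), Rational(-1, 3)) = Mul(697, Rational(-1, 3)) = Rational(-697, 3)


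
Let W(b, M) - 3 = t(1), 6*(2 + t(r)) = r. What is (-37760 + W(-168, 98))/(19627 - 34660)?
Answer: 226553/90198 ≈ 2.5117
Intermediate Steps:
t(r) = -2 + r/6
W(b, M) = 7/6 (W(b, M) = 3 + (-2 + (⅙)*1) = 3 + (-2 + ⅙) = 3 - 11/6 = 7/6)
(-37760 + W(-168, 98))/(19627 - 34660) = (-37760 + 7/6)/(19627 - 34660) = -226553/6/(-15033) = -226553/6*(-1/15033) = 226553/90198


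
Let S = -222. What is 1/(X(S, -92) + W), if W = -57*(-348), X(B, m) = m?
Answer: 1/19744 ≈ 5.0648e-5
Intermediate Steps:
W = 19836
1/(X(S, -92) + W) = 1/(-92 + 19836) = 1/19744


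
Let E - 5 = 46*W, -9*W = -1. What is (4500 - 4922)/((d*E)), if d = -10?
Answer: 1899/455 ≈ 4.1736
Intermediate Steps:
W = ⅑ (W = -⅑*(-1) = ⅑ ≈ 0.11111)
E = 91/9 (E = 5 + 46*(⅑) = 5 + 46/9 = 91/9 ≈ 10.111)
(4500 - 4922)/((d*E)) = (4500 - 4922)/((-10*91/9)) = -422/(-910/9) = -422*(-9/910) = 1899/455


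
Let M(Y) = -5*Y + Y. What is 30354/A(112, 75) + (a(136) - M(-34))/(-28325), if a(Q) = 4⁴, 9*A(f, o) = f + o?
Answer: 140690382/96305 ≈ 1460.9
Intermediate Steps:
A(f, o) = f/9 + o/9 (A(f, o) = (f + o)/9 = f/9 + o/9)
M(Y) = -4*Y
a(Q) = 256
30354/A(112, 75) + (a(136) - M(-34))/(-28325) = 30354/((⅑)*112 + (⅑)*75) + (256 - (-4)*(-34))/(-28325) = 30354/(112/9 + 25/3) + (256 - 1*136)*(-1/28325) = 30354/(187/9) + (256 - 136)*(-1/28325) = 30354*(9/187) + 120*(-1/28325) = 273186/187 - 24/5665 = 140690382/96305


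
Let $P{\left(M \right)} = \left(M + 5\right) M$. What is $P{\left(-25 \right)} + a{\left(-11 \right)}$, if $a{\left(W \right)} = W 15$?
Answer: $335$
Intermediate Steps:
$P{\left(M \right)} = M \left(5 + M\right)$ ($P{\left(M \right)} = \left(5 + M\right) M = M \left(5 + M\right)$)
$a{\left(W \right)} = 15 W$
$P{\left(-25 \right)} + a{\left(-11 \right)} = - 25 \left(5 - 25\right) + 15 \left(-11\right) = \left(-25\right) \left(-20\right) - 165 = 500 - 165 = 335$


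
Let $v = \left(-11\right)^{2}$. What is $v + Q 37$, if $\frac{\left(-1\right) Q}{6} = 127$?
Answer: $-28073$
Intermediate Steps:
$Q = -762$ ($Q = \left(-6\right) 127 = -762$)
$v = 121$
$v + Q 37 = 121 - 28194 = -28073$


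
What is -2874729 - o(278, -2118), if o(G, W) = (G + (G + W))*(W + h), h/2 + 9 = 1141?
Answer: -2646677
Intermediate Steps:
h = 2264 (h = -18 + 2*1141 = -18 + 2282 = 2264)
o(G, W) = (2264 + W)*(W + 2*G) (o(G, W) = (G + (G + W))*(W + 2264) = (W + 2*G)*(2264 + W) = (2264 + W)*(W + 2*G))
-2874729 - o(278, -2118) = -2874729 - ((-2118)² + 2264*(-2118) + 4528*278 + 2*278*(-2118)) = -2874729 - (4485924 - 4795152 + 1258784 - 1177608) = -2874729 - 1*(-228052) = -2874729 + 228052 = -2646677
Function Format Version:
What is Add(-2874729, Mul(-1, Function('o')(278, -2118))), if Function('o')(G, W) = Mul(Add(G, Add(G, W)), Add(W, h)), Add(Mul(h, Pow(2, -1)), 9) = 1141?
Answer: -2646677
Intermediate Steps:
h = 2264 (h = Add(-18, Mul(2, 1141)) = Add(-18, 2282) = 2264)
Function('o')(G, W) = Mul(Add(2264, W), Add(W, Mul(2, G))) (Function('o')(G, W) = Mul(Add(G, Add(G, W)), Add(W, 2264)) = Mul(Add(W, Mul(2, G)), Add(2264, W)) = Mul(Add(2264, W), Add(W, Mul(2, G))))
Add(-2874729, Mul(-1, Function('o')(278, -2118))) = Add(-2874729, Mul(-1, Add(Pow(-2118, 2), Mul(2264, -2118), Mul(4528, 278), Mul(2, 278, -2118)))) = Add(-2874729, Mul(-1, Add(4485924, -4795152, 1258784, -1177608))) = Add(-2874729, Mul(-1, -228052)) = Add(-2874729, 228052) = -2646677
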